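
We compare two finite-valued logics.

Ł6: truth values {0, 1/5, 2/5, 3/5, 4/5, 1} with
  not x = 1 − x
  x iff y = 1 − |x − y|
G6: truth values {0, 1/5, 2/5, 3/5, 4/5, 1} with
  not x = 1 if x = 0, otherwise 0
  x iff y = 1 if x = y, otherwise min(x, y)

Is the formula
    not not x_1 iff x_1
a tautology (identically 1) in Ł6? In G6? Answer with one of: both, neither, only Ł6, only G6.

only Ł6

In Ł6: every assignment gives 1 — tautology.
In G6: at x_1 = 1/5 the value is 1/5 — not a tautology.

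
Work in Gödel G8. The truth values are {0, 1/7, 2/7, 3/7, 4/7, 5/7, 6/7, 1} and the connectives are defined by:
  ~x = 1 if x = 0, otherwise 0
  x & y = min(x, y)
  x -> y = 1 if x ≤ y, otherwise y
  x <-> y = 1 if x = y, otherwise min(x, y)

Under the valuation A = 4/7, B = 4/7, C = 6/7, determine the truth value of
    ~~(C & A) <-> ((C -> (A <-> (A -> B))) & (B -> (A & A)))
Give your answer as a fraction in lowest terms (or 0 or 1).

C & A = 6/7 & 4/7 = 4/7
~(C & A) = ~4/7 = 0
~~(C & A) = ~0 = 1
A -> B = 4/7 -> 4/7 = 1
A <-> (A -> B) = 4/7 <-> 1 = 4/7
C -> (A <-> (A -> B)) = 6/7 -> 4/7 = 4/7
A & A = 4/7 & 4/7 = 4/7
B -> (A & A) = 4/7 -> 4/7 = 1
(C -> (A <-> (A -> B))) & (B -> (A & A)) = 4/7 & 1 = 4/7
~~(C & A) <-> ((C -> (A <-> (A -> B))) & (B -> (A & A))) = 1 <-> 4/7 = 4/7

4/7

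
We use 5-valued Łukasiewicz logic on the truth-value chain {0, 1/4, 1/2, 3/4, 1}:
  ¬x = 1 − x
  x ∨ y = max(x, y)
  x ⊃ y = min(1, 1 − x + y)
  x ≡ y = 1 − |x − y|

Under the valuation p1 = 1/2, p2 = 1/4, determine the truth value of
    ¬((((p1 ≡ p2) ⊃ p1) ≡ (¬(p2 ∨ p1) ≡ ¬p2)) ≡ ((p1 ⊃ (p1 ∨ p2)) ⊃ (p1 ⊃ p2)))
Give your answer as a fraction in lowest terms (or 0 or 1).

1/4

p1 ≡ p2 = 1/2 ≡ 1/4 = 3/4
(p1 ≡ p2) ⊃ p1 = 3/4 ⊃ 1/2 = 3/4
p2 ∨ p1 = 1/4 ∨ 1/2 = 1/2
¬(p2 ∨ p1) = ¬1/2 = 1/2
¬p2 = ¬1/4 = 3/4
¬(p2 ∨ p1) ≡ ¬p2 = 1/2 ≡ 3/4 = 3/4
((p1 ≡ p2) ⊃ p1) ≡ (¬(p2 ∨ p1) ≡ ¬p2) = 3/4 ≡ 3/4 = 1
p1 ∨ p2 = 1/2 ∨ 1/4 = 1/2
p1 ⊃ (p1 ∨ p2) = 1/2 ⊃ 1/2 = 1
p1 ⊃ p2 = 1/2 ⊃ 1/4 = 3/4
(p1 ⊃ (p1 ∨ p2)) ⊃ (p1 ⊃ p2) = 1 ⊃ 3/4 = 3/4
(((p1 ≡ p2) ⊃ p1) ≡ (¬(p2 ∨ p1) ≡ ¬p2)) ≡ ((p1 ⊃ (p1 ∨ p2)) ⊃ (p1 ⊃ p2)) = 1 ≡ 3/4 = 3/4
¬((((p1 ≡ p2) ⊃ p1) ≡ (¬(p2 ∨ p1) ≡ ¬p2)) ≡ ((p1 ⊃ (p1 ∨ p2)) ⊃ (p1 ⊃ p2))) = ¬3/4 = 1/4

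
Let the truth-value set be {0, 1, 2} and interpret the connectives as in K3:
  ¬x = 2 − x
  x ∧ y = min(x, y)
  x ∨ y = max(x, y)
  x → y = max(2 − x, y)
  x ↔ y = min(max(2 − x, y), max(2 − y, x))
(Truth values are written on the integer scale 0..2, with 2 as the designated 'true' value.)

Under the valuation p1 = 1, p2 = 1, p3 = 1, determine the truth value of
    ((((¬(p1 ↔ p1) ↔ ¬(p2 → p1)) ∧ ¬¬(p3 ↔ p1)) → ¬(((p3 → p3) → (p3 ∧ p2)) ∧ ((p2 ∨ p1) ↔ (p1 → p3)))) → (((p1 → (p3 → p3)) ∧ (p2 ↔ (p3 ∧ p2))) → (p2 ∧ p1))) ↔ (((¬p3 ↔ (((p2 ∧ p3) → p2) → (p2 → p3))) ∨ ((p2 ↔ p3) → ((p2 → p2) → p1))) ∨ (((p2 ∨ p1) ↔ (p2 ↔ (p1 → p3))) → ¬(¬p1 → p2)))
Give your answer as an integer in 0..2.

p1 ↔ p1 = 1 ↔ 1 = 1
¬(p1 ↔ p1) = ¬1 = 1
p2 → p1 = 1 → 1 = 1
¬(p2 → p1) = ¬1 = 1
¬(p1 ↔ p1) ↔ ¬(p2 → p1) = 1 ↔ 1 = 1
p3 ↔ p1 = 1 ↔ 1 = 1
¬(p3 ↔ p1) = ¬1 = 1
¬¬(p3 ↔ p1) = ¬1 = 1
(¬(p1 ↔ p1) ↔ ¬(p2 → p1)) ∧ ¬¬(p3 ↔ p1) = 1 ∧ 1 = 1
p3 → p3 = 1 → 1 = 1
p3 ∧ p2 = 1 ∧ 1 = 1
(p3 → p3) → (p3 ∧ p2) = 1 → 1 = 1
p2 ∨ p1 = 1 ∨ 1 = 1
p1 → p3 = 1 → 1 = 1
(p2 ∨ p1) ↔ (p1 → p3) = 1 ↔ 1 = 1
((p3 → p3) → (p3 ∧ p2)) ∧ ((p2 ∨ p1) ↔ (p1 → p3)) = 1 ∧ 1 = 1
¬(((p3 → p3) → (p3 ∧ p2)) ∧ ((p2 ∨ p1) ↔ (p1 → p3))) = ¬1 = 1
((¬(p1 ↔ p1) ↔ ¬(p2 → p1)) ∧ ¬¬(p3 ↔ p1)) → ¬(((p3 → p3) → (p3 ∧ p2)) ∧ ((p2 ∨ p1) ↔ (p1 → p3))) = 1 → 1 = 1
p3 → p3 = 1 → 1 = 1
p1 → (p3 → p3) = 1 → 1 = 1
p3 ∧ p2 = 1 ∧ 1 = 1
p2 ↔ (p3 ∧ p2) = 1 ↔ 1 = 1
(p1 → (p3 → p3)) ∧ (p2 ↔ (p3 ∧ p2)) = 1 ∧ 1 = 1
p2 ∧ p1 = 1 ∧ 1 = 1
((p1 → (p3 → p3)) ∧ (p2 ↔ (p3 ∧ p2))) → (p2 ∧ p1) = 1 → 1 = 1
(((¬(p1 ↔ p1) ↔ ¬(p2 → p1)) ∧ ¬¬(p3 ↔ p1)) → ¬(((p3 → p3) → (p3 ∧ p2)) ∧ ((p2 ∨ p1) ↔ (p1 → p3)))) → (((p1 → (p3 → p3)) ∧ (p2 ↔ (p3 ∧ p2))) → (p2 ∧ p1)) = 1 → 1 = 1
¬p3 = ¬1 = 1
p2 ∧ p3 = 1 ∧ 1 = 1
(p2 ∧ p3) → p2 = 1 → 1 = 1
p2 → p3 = 1 → 1 = 1
((p2 ∧ p3) → p2) → (p2 → p3) = 1 → 1 = 1
¬p3 ↔ (((p2 ∧ p3) → p2) → (p2 → p3)) = 1 ↔ 1 = 1
p2 ↔ p3 = 1 ↔ 1 = 1
p2 → p2 = 1 → 1 = 1
(p2 → p2) → p1 = 1 → 1 = 1
(p2 ↔ p3) → ((p2 → p2) → p1) = 1 → 1 = 1
(¬p3 ↔ (((p2 ∧ p3) → p2) → (p2 → p3))) ∨ ((p2 ↔ p3) → ((p2 → p2) → p1)) = 1 ∨ 1 = 1
p2 ∨ p1 = 1 ∨ 1 = 1
p1 → p3 = 1 → 1 = 1
p2 ↔ (p1 → p3) = 1 ↔ 1 = 1
(p2 ∨ p1) ↔ (p2 ↔ (p1 → p3)) = 1 ↔ 1 = 1
¬p1 = ¬1 = 1
¬p1 → p2 = 1 → 1 = 1
¬(¬p1 → p2) = ¬1 = 1
((p2 ∨ p1) ↔ (p2 ↔ (p1 → p3))) → ¬(¬p1 → p2) = 1 → 1 = 1
((¬p3 ↔ (((p2 ∧ p3) → p2) → (p2 → p3))) ∨ ((p2 ↔ p3) → ((p2 → p2) → p1))) ∨ (((p2 ∨ p1) ↔ (p2 ↔ (p1 → p3))) → ¬(¬p1 → p2)) = 1 ∨ 1 = 1
((((¬(p1 ↔ p1) ↔ ¬(p2 → p1)) ∧ ¬¬(p3 ↔ p1)) → ¬(((p3 → p3) → (p3 ∧ p2)) ∧ ((p2 ∨ p1) ↔ (p1 → p3)))) → (((p1 → (p3 → p3)) ∧ (p2 ↔ (p3 ∧ p2))) → (p2 ∧ p1))) ↔ (((¬p3 ↔ (((p2 ∧ p3) → p2) → (p2 → p3))) ∨ ((p2 ↔ p3) → ((p2 → p2) → p1))) ∨ (((p2 ∨ p1) ↔ (p2 ↔ (p1 → p3))) → ¬(¬p1 → p2))) = 1 ↔ 1 = 1

1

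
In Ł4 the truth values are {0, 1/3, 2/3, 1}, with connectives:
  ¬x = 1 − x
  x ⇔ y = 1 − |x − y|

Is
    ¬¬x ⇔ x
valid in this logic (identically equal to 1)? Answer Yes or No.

x = 0 ↦ 1
x = 1/3 ↦ 1
x = 2/3 ↦ 1
x = 1 ↦ 1
Every assignment gives a value ≥ 1.

Yes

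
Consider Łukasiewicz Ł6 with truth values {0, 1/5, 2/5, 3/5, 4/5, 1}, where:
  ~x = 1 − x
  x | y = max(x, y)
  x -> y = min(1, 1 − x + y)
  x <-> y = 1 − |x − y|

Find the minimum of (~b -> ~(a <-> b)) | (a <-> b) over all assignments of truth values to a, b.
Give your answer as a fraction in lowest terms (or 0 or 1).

Take a = 2/5, b = 0:
~b = ~0 = 1
a <-> b = 2/5 <-> 0 = 3/5
~(a <-> b) = ~3/5 = 2/5
~b -> ~(a <-> b) = 1 -> 2/5 = 2/5
a <-> b = 2/5 <-> 0 = 3/5
(~b -> ~(a <-> b)) | (a <-> b) = 2/5 | 3/5 = 3/5
No assignment yields a value below 3/5, so this is the minimum.

3/5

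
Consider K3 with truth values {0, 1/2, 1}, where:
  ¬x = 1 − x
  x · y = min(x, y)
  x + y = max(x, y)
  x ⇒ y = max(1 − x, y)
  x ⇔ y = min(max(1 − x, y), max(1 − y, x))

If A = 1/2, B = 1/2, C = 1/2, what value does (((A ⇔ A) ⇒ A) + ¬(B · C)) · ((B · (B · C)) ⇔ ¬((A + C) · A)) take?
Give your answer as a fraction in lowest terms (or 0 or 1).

1/2

A ⇔ A = 1/2 ⇔ 1/2 = 1/2
(A ⇔ A) ⇒ A = 1/2 ⇒ 1/2 = 1/2
B · C = 1/2 · 1/2 = 1/2
¬(B · C) = ¬1/2 = 1/2
((A ⇔ A) ⇒ A) + ¬(B · C) = 1/2 + 1/2 = 1/2
B · C = 1/2 · 1/2 = 1/2
B · (B · C) = 1/2 · 1/2 = 1/2
A + C = 1/2 + 1/2 = 1/2
(A + C) · A = 1/2 · 1/2 = 1/2
¬((A + C) · A) = ¬1/2 = 1/2
(B · (B · C)) ⇔ ¬((A + C) · A) = 1/2 ⇔ 1/2 = 1/2
(((A ⇔ A) ⇒ A) + ¬(B · C)) · ((B · (B · C)) ⇔ ¬((A + C) · A)) = 1/2 · 1/2 = 1/2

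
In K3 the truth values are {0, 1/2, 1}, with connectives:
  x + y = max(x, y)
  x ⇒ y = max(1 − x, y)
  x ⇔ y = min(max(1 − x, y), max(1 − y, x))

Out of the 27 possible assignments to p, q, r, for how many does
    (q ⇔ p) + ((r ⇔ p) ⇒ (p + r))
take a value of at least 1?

17

value 1: 17 assignments (counts)
value 1/2: 9 assignments
value 0: 1 assignment
So 17 of the 27 assignments meet the threshold.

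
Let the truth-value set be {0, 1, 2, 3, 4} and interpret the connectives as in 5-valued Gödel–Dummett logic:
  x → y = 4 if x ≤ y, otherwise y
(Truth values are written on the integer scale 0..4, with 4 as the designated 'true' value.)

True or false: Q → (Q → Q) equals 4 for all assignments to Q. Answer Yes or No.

Yes

Q = 0 ↦ 4
Q = 1 ↦ 4
Q = 2 ↦ 4
Q = 3 ↦ 4
Q = 4 ↦ 4
Every assignment gives a value ≥ 4.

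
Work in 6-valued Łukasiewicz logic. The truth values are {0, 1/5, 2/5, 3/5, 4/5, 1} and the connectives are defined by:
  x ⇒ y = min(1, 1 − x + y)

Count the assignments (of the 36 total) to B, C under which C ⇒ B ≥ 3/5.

value 1: 21 assignments (counts)
value 4/5: 5 assignments (counts)
value 3/5: 4 assignments (counts)
value 2/5: 3 assignments
value 1/5: 2 assignments
value 0: 1 assignment
So 30 of the 36 assignments meet the threshold.

30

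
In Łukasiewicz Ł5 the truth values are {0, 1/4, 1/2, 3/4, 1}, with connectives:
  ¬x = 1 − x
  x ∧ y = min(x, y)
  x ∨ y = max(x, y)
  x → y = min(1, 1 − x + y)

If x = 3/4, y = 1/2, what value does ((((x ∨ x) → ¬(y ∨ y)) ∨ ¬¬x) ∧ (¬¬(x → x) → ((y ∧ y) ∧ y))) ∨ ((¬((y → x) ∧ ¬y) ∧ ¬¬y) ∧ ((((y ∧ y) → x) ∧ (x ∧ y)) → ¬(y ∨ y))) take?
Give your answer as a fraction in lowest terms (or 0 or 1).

1/2

x ∨ x = 3/4 ∨ 3/4 = 3/4
y ∨ y = 1/2 ∨ 1/2 = 1/2
¬(y ∨ y) = ¬1/2 = 1/2
(x ∨ x) → ¬(y ∨ y) = 3/4 → 1/2 = 3/4
¬x = ¬3/4 = 1/4
¬¬x = ¬1/4 = 3/4
((x ∨ x) → ¬(y ∨ y)) ∨ ¬¬x = 3/4 ∨ 3/4 = 3/4
x → x = 3/4 → 3/4 = 1
¬(x → x) = ¬1 = 0
¬¬(x → x) = ¬0 = 1
y ∧ y = 1/2 ∧ 1/2 = 1/2
(y ∧ y) ∧ y = 1/2 ∧ 1/2 = 1/2
¬¬(x → x) → ((y ∧ y) ∧ y) = 1 → 1/2 = 1/2
(((x ∨ x) → ¬(y ∨ y)) ∨ ¬¬x) ∧ (¬¬(x → x) → ((y ∧ y) ∧ y)) = 3/4 ∧ 1/2 = 1/2
y → x = 1/2 → 3/4 = 1
¬y = ¬1/2 = 1/2
(y → x) ∧ ¬y = 1 ∧ 1/2 = 1/2
¬((y → x) ∧ ¬y) = ¬1/2 = 1/2
¬y = ¬1/2 = 1/2
¬¬y = ¬1/2 = 1/2
¬((y → x) ∧ ¬y) ∧ ¬¬y = 1/2 ∧ 1/2 = 1/2
y ∧ y = 1/2 ∧ 1/2 = 1/2
(y ∧ y) → x = 1/2 → 3/4 = 1
x ∧ y = 3/4 ∧ 1/2 = 1/2
((y ∧ y) → x) ∧ (x ∧ y) = 1 ∧ 1/2 = 1/2
y ∨ y = 1/2 ∨ 1/2 = 1/2
¬(y ∨ y) = ¬1/2 = 1/2
(((y ∧ y) → x) ∧ (x ∧ y)) → ¬(y ∨ y) = 1/2 → 1/2 = 1
(¬((y → x) ∧ ¬y) ∧ ¬¬y) ∧ ((((y ∧ y) → x) ∧ (x ∧ y)) → ¬(y ∨ y)) = 1/2 ∧ 1 = 1/2
((((x ∨ x) → ¬(y ∨ y)) ∨ ¬¬x) ∧ (¬¬(x → x) → ((y ∧ y) ∧ y))) ∨ ((¬((y → x) ∧ ¬y) ∧ ¬¬y) ∧ ((((y ∧ y) → x) ∧ (x ∧ y)) → ¬(y ∨ y))) = 1/2 ∨ 1/2 = 1/2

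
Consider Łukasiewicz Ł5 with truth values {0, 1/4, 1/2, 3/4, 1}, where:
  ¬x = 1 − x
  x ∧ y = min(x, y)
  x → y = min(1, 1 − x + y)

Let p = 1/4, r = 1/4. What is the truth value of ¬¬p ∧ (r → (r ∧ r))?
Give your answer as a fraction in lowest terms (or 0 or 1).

¬p = ¬1/4 = 3/4
¬¬p = ¬3/4 = 1/4
r ∧ r = 1/4 ∧ 1/4 = 1/4
r → (r ∧ r) = 1/4 → 1/4 = 1
¬¬p ∧ (r → (r ∧ r)) = 1/4 ∧ 1 = 1/4

1/4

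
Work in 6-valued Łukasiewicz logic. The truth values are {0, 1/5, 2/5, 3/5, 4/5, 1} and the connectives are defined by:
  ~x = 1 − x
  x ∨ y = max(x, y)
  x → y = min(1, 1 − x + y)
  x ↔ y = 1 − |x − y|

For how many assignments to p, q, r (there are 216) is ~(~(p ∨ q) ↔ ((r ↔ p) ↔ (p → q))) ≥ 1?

value 1: 12 assignments (counts)
value 4/5: 31 assignments
value 3/5: 45 assignments
value 2/5: 53 assignments
value 1/5: 51 assignments
value 0: 24 assignments
So 12 of the 216 assignments meet the threshold.

12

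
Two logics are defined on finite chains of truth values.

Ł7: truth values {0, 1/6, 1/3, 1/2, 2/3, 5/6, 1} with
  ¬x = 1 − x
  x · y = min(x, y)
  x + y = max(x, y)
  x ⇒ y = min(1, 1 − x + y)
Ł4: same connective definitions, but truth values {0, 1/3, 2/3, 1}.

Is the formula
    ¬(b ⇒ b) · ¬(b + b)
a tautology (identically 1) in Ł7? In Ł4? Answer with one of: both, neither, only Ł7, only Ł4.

In Ł7: at b = 0 the value is 0 — not a tautology.
In Ł4: at b = 0 the value is 0 — not a tautology.

neither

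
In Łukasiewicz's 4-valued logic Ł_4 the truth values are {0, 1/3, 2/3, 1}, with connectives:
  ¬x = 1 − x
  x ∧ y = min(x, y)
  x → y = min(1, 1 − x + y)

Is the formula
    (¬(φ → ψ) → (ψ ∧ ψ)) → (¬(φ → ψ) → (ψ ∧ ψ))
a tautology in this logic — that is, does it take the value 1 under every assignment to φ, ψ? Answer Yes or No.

φ = 0, ψ = 0 ↦ 1
φ = 0, ψ = 1/3 ↦ 1
φ = 0, ψ = 2/3 ↦ 1
φ = 0, ψ = 1 ↦ 1
φ = 1/3, ψ = 0 ↦ 1
φ = 1/3, ψ = 1/3 ↦ 1
φ = 1/3, ψ = 2/3 ↦ 1
φ = 1/3, ψ = 1 ↦ 1
φ = 2/3, ψ = 0 ↦ 1
φ = 2/3, ψ = 1/3 ↦ 1
φ = 2/3, ψ = 2/3 ↦ 1
φ = 2/3, ψ = 1 ↦ 1
φ = 1, ψ = 0 ↦ 1
φ = 1, ψ = 1/3 ↦ 1
φ = 1, ψ = 2/3 ↦ 1
φ = 1, ψ = 1 ↦ 1
Every assignment gives a value ≥ 1.

Yes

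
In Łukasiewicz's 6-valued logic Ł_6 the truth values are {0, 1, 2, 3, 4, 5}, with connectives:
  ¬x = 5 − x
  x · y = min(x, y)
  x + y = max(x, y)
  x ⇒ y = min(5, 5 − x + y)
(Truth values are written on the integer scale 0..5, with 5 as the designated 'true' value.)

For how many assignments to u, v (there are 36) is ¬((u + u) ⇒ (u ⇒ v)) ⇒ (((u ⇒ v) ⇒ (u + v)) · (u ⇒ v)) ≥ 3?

34

value 5: 32 assignments (counts)
value 4: 1 assignment (counts)
value 3: 1 assignment (counts)
value 2: 1 assignment
value 0: 1 assignment
So 34 of the 36 assignments meet the threshold.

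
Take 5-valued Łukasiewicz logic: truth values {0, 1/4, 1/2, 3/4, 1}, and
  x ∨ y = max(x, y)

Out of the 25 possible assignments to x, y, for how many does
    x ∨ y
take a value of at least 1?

9

value 1: 9 assignments (counts)
value 3/4: 7 assignments
value 1/2: 5 assignments
value 1/4: 3 assignments
value 0: 1 assignment
So 9 of the 25 assignments meet the threshold.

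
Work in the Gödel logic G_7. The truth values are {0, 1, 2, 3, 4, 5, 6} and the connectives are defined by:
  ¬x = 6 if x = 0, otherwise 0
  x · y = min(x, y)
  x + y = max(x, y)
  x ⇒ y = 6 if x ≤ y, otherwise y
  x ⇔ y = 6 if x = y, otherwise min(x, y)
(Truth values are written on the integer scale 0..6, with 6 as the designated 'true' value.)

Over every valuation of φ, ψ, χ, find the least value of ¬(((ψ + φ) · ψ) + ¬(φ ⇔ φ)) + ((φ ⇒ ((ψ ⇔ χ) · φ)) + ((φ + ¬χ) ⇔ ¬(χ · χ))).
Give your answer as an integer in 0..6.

1

Take φ = 2, ψ = 1, χ = 2:
ψ + φ = 1 + 2 = 2
(ψ + φ) · ψ = 2 · 1 = 1
φ ⇔ φ = 2 ⇔ 2 = 6
¬(φ ⇔ φ) = ¬6 = 0
((ψ + φ) · ψ) + ¬(φ ⇔ φ) = 1 + 0 = 1
¬(((ψ + φ) · ψ) + ¬(φ ⇔ φ)) = ¬1 = 0
ψ ⇔ χ = 1 ⇔ 2 = 1
(ψ ⇔ χ) · φ = 1 · 2 = 1
φ ⇒ ((ψ ⇔ χ) · φ) = 2 ⇒ 1 = 1
¬χ = ¬2 = 0
φ + ¬χ = 2 + 0 = 2
χ · χ = 2 · 2 = 2
¬(χ · χ) = ¬2 = 0
(φ + ¬χ) ⇔ ¬(χ · χ) = 2 ⇔ 0 = 0
(φ ⇒ ((ψ ⇔ χ) · φ)) + ((φ + ¬χ) ⇔ ¬(χ · χ)) = 1 + 0 = 1
¬(((ψ + φ) · ψ) + ¬(φ ⇔ φ)) + ((φ ⇒ ((ψ ⇔ χ) · φ)) + ((φ + ¬χ) ⇔ ¬(χ · χ))) = 0 + 1 = 1
No assignment yields a value below 1, so this is the minimum.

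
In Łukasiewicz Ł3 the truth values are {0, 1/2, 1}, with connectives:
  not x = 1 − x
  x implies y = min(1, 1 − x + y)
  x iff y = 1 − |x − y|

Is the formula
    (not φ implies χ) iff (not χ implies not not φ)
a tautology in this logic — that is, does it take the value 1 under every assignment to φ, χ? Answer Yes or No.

φ = 0, χ = 0 ↦ 1
φ = 0, χ = 1/2 ↦ 1
φ = 0, χ = 1 ↦ 1
φ = 1/2, χ = 0 ↦ 1
φ = 1/2, χ = 1/2 ↦ 1
φ = 1/2, χ = 1 ↦ 1
φ = 1, χ = 0 ↦ 1
φ = 1, χ = 1/2 ↦ 1
φ = 1, χ = 1 ↦ 1
Every assignment gives a value ≥ 1.

Yes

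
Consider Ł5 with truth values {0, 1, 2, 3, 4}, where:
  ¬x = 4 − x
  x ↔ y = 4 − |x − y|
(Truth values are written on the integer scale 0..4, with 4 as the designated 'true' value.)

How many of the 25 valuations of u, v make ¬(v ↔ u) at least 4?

2

value 4: 2 assignments (counts)
value 3: 4 assignments
value 2: 6 assignments
value 1: 8 assignments
value 0: 5 assignments
So 2 of the 25 assignments meet the threshold.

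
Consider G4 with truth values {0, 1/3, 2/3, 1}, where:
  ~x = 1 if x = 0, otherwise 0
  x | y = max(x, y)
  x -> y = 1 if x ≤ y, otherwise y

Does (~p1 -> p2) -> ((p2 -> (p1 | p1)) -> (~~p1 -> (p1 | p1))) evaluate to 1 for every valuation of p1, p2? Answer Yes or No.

No

Counterexample: take p1 = 1/3, p2 = 0.
~p1 = ~1/3 = 0
~p1 -> p2 = 0 -> 0 = 1
p1 | p1 = 1/3 | 1/3 = 1/3
p2 -> (p1 | p1) = 0 -> 1/3 = 1
~p1 = ~1/3 = 0
~~p1 = ~0 = 1
p1 | p1 = 1/3 | 1/3 = 1/3
~~p1 -> (p1 | p1) = 1 -> 1/3 = 1/3
(p2 -> (p1 | p1)) -> (~~p1 -> (p1 | p1)) = 1 -> 1/3 = 1/3
(~p1 -> p2) -> ((p2 -> (p1 | p1)) -> (~~p1 -> (p1 | p1))) = 1 -> 1/3 = 1/3
This gives 1/3 ≠ 1.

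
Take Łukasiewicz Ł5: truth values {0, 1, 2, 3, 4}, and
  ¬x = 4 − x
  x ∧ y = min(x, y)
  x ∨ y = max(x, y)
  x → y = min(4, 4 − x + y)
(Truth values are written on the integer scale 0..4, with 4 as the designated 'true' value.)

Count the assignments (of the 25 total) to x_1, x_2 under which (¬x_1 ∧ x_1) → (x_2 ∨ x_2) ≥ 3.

value 4: 21 assignments (counts)
value 3: 3 assignments (counts)
value 2: 1 assignment
So 24 of the 25 assignments meet the threshold.

24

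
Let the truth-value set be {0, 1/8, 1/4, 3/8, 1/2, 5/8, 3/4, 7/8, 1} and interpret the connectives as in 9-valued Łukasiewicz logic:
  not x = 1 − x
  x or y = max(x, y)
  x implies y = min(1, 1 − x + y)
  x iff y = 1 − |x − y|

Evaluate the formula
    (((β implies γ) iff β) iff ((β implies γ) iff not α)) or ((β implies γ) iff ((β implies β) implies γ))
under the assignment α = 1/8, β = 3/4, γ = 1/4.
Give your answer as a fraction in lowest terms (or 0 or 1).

β implies γ = 3/4 implies 1/4 = 1/2
(β implies γ) iff β = 1/2 iff 3/4 = 3/4
β implies γ = 3/4 implies 1/4 = 1/2
not α = not 1/8 = 7/8
(β implies γ) iff not α = 1/2 iff 7/8 = 5/8
((β implies γ) iff β) iff ((β implies γ) iff not α) = 3/4 iff 5/8 = 7/8
β implies γ = 3/4 implies 1/4 = 1/2
β implies β = 3/4 implies 3/4 = 1
(β implies β) implies γ = 1 implies 1/4 = 1/4
(β implies γ) iff ((β implies β) implies γ) = 1/2 iff 1/4 = 3/4
(((β implies γ) iff β) iff ((β implies γ) iff not α)) or ((β implies γ) iff ((β implies β) implies γ)) = 7/8 or 3/4 = 7/8

7/8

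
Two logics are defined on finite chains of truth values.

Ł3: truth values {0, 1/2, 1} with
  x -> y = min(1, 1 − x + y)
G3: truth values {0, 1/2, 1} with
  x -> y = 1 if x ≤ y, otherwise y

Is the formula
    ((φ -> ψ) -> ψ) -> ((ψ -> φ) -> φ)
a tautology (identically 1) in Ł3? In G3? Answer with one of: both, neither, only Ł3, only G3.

In Ł3: every assignment gives 1 — tautology.
In G3: at φ = 1/2, ψ = 0 the value is 1/2 — not a tautology.

only Ł3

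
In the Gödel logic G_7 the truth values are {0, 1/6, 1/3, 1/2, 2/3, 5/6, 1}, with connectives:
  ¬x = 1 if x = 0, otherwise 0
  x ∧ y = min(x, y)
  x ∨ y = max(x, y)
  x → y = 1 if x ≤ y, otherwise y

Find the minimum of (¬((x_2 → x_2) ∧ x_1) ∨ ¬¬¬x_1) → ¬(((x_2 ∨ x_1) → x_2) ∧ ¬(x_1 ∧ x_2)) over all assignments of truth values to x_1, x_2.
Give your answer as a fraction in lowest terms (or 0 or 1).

Take x_1 = 0, x_2 = 0:
x_2 → x_2 = 0 → 0 = 1
(x_2 → x_2) ∧ x_1 = 1 ∧ 0 = 0
¬((x_2 → x_2) ∧ x_1) = ¬0 = 1
¬x_1 = ¬0 = 1
¬¬x_1 = ¬1 = 0
¬¬¬x_1 = ¬0 = 1
¬((x_2 → x_2) ∧ x_1) ∨ ¬¬¬x_1 = 1 ∨ 1 = 1
x_2 ∨ x_1 = 0 ∨ 0 = 0
(x_2 ∨ x_1) → x_2 = 0 → 0 = 1
x_1 ∧ x_2 = 0 ∧ 0 = 0
¬(x_1 ∧ x_2) = ¬0 = 1
((x_2 ∨ x_1) → x_2) ∧ ¬(x_1 ∧ x_2) = 1 ∧ 1 = 1
¬(((x_2 ∨ x_1) → x_2) ∧ ¬(x_1 ∧ x_2)) = ¬1 = 0
(¬((x_2 → x_2) ∧ x_1) ∨ ¬¬¬x_1) → ¬(((x_2 ∨ x_1) → x_2) ∧ ¬(x_1 ∧ x_2)) = 1 → 0 = 0
No assignment yields a value below 0, so this is the minimum.

0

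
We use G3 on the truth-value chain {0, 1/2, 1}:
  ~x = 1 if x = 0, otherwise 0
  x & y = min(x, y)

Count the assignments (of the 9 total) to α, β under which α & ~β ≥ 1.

α = 0, β = 0 ↦ 0  <
α = 0, β = 1/2 ↦ 0  <
α = 0, β = 1 ↦ 0  <
α = 1/2, β = 0 ↦ 1/2  <
α = 1/2, β = 1/2 ↦ 0  <
α = 1/2, β = 1 ↦ 0  <
α = 1, β = 0 ↦ 1  ≥
α = 1, β = 1/2 ↦ 0  <
α = 1, β = 1 ↦ 0  <
So 1 of the 9 assignments meets the threshold.

1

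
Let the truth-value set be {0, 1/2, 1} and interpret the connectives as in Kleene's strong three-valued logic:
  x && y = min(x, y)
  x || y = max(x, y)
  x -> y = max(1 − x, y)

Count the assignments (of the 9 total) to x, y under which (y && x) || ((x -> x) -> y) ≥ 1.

x = 0, y = 0 ↦ 0  <
x = 0, y = 1/2 ↦ 1/2  <
x = 0, y = 1 ↦ 1  ≥
x = 1/2, y = 0 ↦ 1/2  <
x = 1/2, y = 1/2 ↦ 1/2  <
x = 1/2, y = 1 ↦ 1  ≥
x = 1, y = 0 ↦ 0  <
x = 1, y = 1/2 ↦ 1/2  <
x = 1, y = 1 ↦ 1  ≥
So 3 of the 9 assignments meet the threshold.

3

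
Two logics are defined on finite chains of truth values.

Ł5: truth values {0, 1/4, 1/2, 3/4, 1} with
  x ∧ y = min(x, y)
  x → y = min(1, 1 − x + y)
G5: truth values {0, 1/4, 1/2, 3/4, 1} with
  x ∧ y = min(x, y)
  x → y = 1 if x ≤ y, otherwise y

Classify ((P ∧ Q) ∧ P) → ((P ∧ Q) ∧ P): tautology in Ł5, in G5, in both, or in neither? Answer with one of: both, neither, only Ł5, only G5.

In Ł5: every assignment gives 1 — tautology.
In G5: every assignment gives 1 — tautology.

both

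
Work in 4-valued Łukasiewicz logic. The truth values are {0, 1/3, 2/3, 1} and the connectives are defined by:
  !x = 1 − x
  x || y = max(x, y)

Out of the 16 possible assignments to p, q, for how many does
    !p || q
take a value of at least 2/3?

p = 0, q = 0 ↦ 1  ≥
p = 0, q = 1/3 ↦ 1  ≥
p = 0, q = 2/3 ↦ 1  ≥
p = 0, q = 1 ↦ 1  ≥
p = 1/3, q = 0 ↦ 2/3  ≥
p = 1/3, q = 1/3 ↦ 2/3  ≥
p = 1/3, q = 2/3 ↦ 2/3  ≥
p = 1/3, q = 1 ↦ 1  ≥
p = 2/3, q = 0 ↦ 1/3  <
p = 2/3, q = 1/3 ↦ 1/3  <
p = 2/3, q = 2/3 ↦ 2/3  ≥
p = 2/3, q = 1 ↦ 1  ≥
p = 1, q = 0 ↦ 0  <
p = 1, q = 1/3 ↦ 1/3  <
p = 1, q = 2/3 ↦ 2/3  ≥
p = 1, q = 1 ↦ 1  ≥
So 12 of the 16 assignments meet the threshold.

12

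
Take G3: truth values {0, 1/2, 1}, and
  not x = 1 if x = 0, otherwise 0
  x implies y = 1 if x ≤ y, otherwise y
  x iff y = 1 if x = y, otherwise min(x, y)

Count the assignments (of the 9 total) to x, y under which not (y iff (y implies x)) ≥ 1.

x = 0, y = 0 ↦ 1  ≥
x = 0, y = 1/2 ↦ 1  ≥
x = 0, y = 1 ↦ 1  ≥
x = 1/2, y = 0 ↦ 1  ≥
x = 1/2, y = 1/2 ↦ 0  <
x = 1/2, y = 1 ↦ 0  <
x = 1, y = 0 ↦ 1  ≥
x = 1, y = 1/2 ↦ 0  <
x = 1, y = 1 ↦ 0  <
So 5 of the 9 assignments meet the threshold.

5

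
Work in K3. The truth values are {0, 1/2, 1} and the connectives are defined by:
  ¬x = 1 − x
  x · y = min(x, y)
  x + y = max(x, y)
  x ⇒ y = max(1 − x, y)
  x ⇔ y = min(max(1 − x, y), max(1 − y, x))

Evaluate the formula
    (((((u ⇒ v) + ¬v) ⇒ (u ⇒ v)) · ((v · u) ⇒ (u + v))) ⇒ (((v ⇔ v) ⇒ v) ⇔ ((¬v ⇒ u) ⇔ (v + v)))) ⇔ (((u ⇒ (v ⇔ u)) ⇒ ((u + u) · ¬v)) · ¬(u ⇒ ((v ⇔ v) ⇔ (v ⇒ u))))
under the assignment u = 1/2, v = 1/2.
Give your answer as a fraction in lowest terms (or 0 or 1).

u ⇒ v = 1/2 ⇒ 1/2 = 1/2
¬v = ¬1/2 = 1/2
(u ⇒ v) + ¬v = 1/2 + 1/2 = 1/2
u ⇒ v = 1/2 ⇒ 1/2 = 1/2
((u ⇒ v) + ¬v) ⇒ (u ⇒ v) = 1/2 ⇒ 1/2 = 1/2
v · u = 1/2 · 1/2 = 1/2
u + v = 1/2 + 1/2 = 1/2
(v · u) ⇒ (u + v) = 1/2 ⇒ 1/2 = 1/2
(((u ⇒ v) + ¬v) ⇒ (u ⇒ v)) · ((v · u) ⇒ (u + v)) = 1/2 · 1/2 = 1/2
v ⇔ v = 1/2 ⇔ 1/2 = 1/2
(v ⇔ v) ⇒ v = 1/2 ⇒ 1/2 = 1/2
¬v = ¬1/2 = 1/2
¬v ⇒ u = 1/2 ⇒ 1/2 = 1/2
v + v = 1/2 + 1/2 = 1/2
(¬v ⇒ u) ⇔ (v + v) = 1/2 ⇔ 1/2 = 1/2
((v ⇔ v) ⇒ v) ⇔ ((¬v ⇒ u) ⇔ (v + v)) = 1/2 ⇔ 1/2 = 1/2
((((u ⇒ v) + ¬v) ⇒ (u ⇒ v)) · ((v · u) ⇒ (u + v))) ⇒ (((v ⇔ v) ⇒ v) ⇔ ((¬v ⇒ u) ⇔ (v + v))) = 1/2 ⇒ 1/2 = 1/2
v ⇔ u = 1/2 ⇔ 1/2 = 1/2
u ⇒ (v ⇔ u) = 1/2 ⇒ 1/2 = 1/2
u + u = 1/2 + 1/2 = 1/2
¬v = ¬1/2 = 1/2
(u + u) · ¬v = 1/2 · 1/2 = 1/2
(u ⇒ (v ⇔ u)) ⇒ ((u + u) · ¬v) = 1/2 ⇒ 1/2 = 1/2
v ⇔ v = 1/2 ⇔ 1/2 = 1/2
v ⇒ u = 1/2 ⇒ 1/2 = 1/2
(v ⇔ v) ⇔ (v ⇒ u) = 1/2 ⇔ 1/2 = 1/2
u ⇒ ((v ⇔ v) ⇔ (v ⇒ u)) = 1/2 ⇒ 1/2 = 1/2
¬(u ⇒ ((v ⇔ v) ⇔ (v ⇒ u))) = ¬1/2 = 1/2
((u ⇒ (v ⇔ u)) ⇒ ((u + u) · ¬v)) · ¬(u ⇒ ((v ⇔ v) ⇔ (v ⇒ u))) = 1/2 · 1/2 = 1/2
(((((u ⇒ v) + ¬v) ⇒ (u ⇒ v)) · ((v · u) ⇒ (u + v))) ⇒ (((v ⇔ v) ⇒ v) ⇔ ((¬v ⇒ u) ⇔ (v + v)))) ⇔ (((u ⇒ (v ⇔ u)) ⇒ ((u + u) · ¬v)) · ¬(u ⇒ ((v ⇔ v) ⇔ (v ⇒ u)))) = 1/2 ⇔ 1/2 = 1/2

1/2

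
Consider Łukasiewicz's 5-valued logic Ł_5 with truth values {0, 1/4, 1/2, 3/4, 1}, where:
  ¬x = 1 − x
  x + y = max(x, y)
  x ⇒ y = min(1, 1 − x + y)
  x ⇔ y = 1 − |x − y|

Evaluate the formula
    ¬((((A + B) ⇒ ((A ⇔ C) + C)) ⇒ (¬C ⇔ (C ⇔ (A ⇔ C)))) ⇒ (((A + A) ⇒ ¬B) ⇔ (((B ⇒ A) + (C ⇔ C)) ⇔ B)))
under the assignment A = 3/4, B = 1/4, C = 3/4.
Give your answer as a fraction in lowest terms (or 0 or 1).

1/4

A + B = 3/4 + 1/4 = 3/4
A ⇔ C = 3/4 ⇔ 3/4 = 1
(A ⇔ C) + C = 1 + 3/4 = 1
(A + B) ⇒ ((A ⇔ C) + C) = 3/4 ⇒ 1 = 1
¬C = ¬3/4 = 1/4
A ⇔ C = 3/4 ⇔ 3/4 = 1
C ⇔ (A ⇔ C) = 3/4 ⇔ 1 = 3/4
¬C ⇔ (C ⇔ (A ⇔ C)) = 1/4 ⇔ 3/4 = 1/2
((A + B) ⇒ ((A ⇔ C) + C)) ⇒ (¬C ⇔ (C ⇔ (A ⇔ C))) = 1 ⇒ 1/2 = 1/2
A + A = 3/4 + 3/4 = 3/4
¬B = ¬1/4 = 3/4
(A + A) ⇒ ¬B = 3/4 ⇒ 3/4 = 1
B ⇒ A = 1/4 ⇒ 3/4 = 1
C ⇔ C = 3/4 ⇔ 3/4 = 1
(B ⇒ A) + (C ⇔ C) = 1 + 1 = 1
((B ⇒ A) + (C ⇔ C)) ⇔ B = 1 ⇔ 1/4 = 1/4
((A + A) ⇒ ¬B) ⇔ (((B ⇒ A) + (C ⇔ C)) ⇔ B) = 1 ⇔ 1/4 = 1/4
(((A + B) ⇒ ((A ⇔ C) + C)) ⇒ (¬C ⇔ (C ⇔ (A ⇔ C)))) ⇒ (((A + A) ⇒ ¬B) ⇔ (((B ⇒ A) + (C ⇔ C)) ⇔ B)) = 1/2 ⇒ 1/4 = 3/4
¬((((A + B) ⇒ ((A ⇔ C) + C)) ⇒ (¬C ⇔ (C ⇔ (A ⇔ C)))) ⇒ (((A + A) ⇒ ¬B) ⇔ (((B ⇒ A) + (C ⇔ C)) ⇔ B))) = ¬3/4 = 1/4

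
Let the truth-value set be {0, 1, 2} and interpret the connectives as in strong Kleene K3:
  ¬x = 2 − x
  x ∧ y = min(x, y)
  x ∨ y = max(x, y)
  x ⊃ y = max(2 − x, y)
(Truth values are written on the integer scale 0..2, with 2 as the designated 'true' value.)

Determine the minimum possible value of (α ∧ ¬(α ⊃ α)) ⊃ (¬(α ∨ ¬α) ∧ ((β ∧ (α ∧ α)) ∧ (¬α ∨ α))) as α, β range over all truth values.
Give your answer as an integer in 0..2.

1

Take α = 1, β = 0:
α ⊃ α = 1 ⊃ 1 = 1
¬(α ⊃ α) = ¬1 = 1
α ∧ ¬(α ⊃ α) = 1 ∧ 1 = 1
¬α = ¬1 = 1
α ∨ ¬α = 1 ∨ 1 = 1
¬(α ∨ ¬α) = ¬1 = 1
α ∧ α = 1 ∧ 1 = 1
β ∧ (α ∧ α) = 0 ∧ 1 = 0
¬α = ¬1 = 1
¬α ∨ α = 1 ∨ 1 = 1
(β ∧ (α ∧ α)) ∧ (¬α ∨ α) = 0 ∧ 1 = 0
¬(α ∨ ¬α) ∧ ((β ∧ (α ∧ α)) ∧ (¬α ∨ α)) = 1 ∧ 0 = 0
(α ∧ ¬(α ⊃ α)) ⊃ (¬(α ∨ ¬α) ∧ ((β ∧ (α ∧ α)) ∧ (¬α ∨ α))) = 1 ⊃ 0 = 1
No assignment yields a value below 1, so this is the minimum.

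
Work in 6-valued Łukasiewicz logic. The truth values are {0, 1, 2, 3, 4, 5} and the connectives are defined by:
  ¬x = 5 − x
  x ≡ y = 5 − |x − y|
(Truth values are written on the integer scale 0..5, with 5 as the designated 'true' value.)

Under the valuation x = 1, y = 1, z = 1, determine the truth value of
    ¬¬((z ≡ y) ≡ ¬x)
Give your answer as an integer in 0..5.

z ≡ y = 1 ≡ 1 = 5
¬x = ¬1 = 4
(z ≡ y) ≡ ¬x = 5 ≡ 4 = 4
¬((z ≡ y) ≡ ¬x) = ¬4 = 1
¬¬((z ≡ y) ≡ ¬x) = ¬1 = 4

4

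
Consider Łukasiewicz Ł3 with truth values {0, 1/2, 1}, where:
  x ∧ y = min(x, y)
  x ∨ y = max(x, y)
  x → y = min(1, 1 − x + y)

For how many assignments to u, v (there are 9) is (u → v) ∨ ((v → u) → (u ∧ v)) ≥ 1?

u = 0, v = 0 ↦ 1  ≥
u = 0, v = 1/2 ↦ 1  ≥
u = 0, v = 1 ↦ 1  ≥
u = 1/2, v = 0 ↦ 1/2  <
u = 1/2, v = 1/2 ↦ 1  ≥
u = 1/2, v = 1 ↦ 1  ≥
u = 1, v = 0 ↦ 0  <
u = 1, v = 1/2 ↦ 1/2  <
u = 1, v = 1 ↦ 1  ≥
So 6 of the 9 assignments meet the threshold.

6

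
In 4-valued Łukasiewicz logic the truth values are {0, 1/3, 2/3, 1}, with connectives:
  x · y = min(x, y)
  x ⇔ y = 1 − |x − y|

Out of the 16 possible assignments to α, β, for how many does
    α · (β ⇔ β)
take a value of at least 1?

α = 0, β = 0 ↦ 0  <
α = 0, β = 1/3 ↦ 0  <
α = 0, β = 2/3 ↦ 0  <
α = 0, β = 1 ↦ 0  <
α = 1/3, β = 0 ↦ 1/3  <
α = 1/3, β = 1/3 ↦ 1/3  <
α = 1/3, β = 2/3 ↦ 1/3  <
α = 1/3, β = 1 ↦ 1/3  <
α = 2/3, β = 0 ↦ 2/3  <
α = 2/3, β = 1/3 ↦ 2/3  <
α = 2/3, β = 2/3 ↦ 2/3  <
α = 2/3, β = 1 ↦ 2/3  <
α = 1, β = 0 ↦ 1  ≥
α = 1, β = 1/3 ↦ 1  ≥
α = 1, β = 2/3 ↦ 1  ≥
α = 1, β = 1 ↦ 1  ≥
So 4 of the 16 assignments meet the threshold.

4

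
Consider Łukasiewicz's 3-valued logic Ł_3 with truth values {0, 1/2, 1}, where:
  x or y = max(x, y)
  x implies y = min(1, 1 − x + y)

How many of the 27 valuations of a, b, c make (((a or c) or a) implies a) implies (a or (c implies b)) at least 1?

value 1: 26 assignments (counts)
value 1/2: 1 assignment
So 26 of the 27 assignments meet the threshold.

26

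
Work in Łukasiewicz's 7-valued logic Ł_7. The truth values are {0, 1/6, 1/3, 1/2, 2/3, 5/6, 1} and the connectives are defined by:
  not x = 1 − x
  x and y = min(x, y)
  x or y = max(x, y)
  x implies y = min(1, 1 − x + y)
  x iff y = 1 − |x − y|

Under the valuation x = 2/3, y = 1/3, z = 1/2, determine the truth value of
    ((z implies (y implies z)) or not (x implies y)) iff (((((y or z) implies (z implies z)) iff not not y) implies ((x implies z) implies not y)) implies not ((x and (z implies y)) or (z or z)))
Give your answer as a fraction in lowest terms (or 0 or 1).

y implies z = 1/3 implies 1/2 = 1
z implies (y implies z) = 1/2 implies 1 = 1
x implies y = 2/3 implies 1/3 = 2/3
not (x implies y) = not 2/3 = 1/3
(z implies (y implies z)) or not (x implies y) = 1 or 1/3 = 1
y or z = 1/3 or 1/2 = 1/2
z implies z = 1/2 implies 1/2 = 1
(y or z) implies (z implies z) = 1/2 implies 1 = 1
not y = not 1/3 = 2/3
not not y = not 2/3 = 1/3
((y or z) implies (z implies z)) iff not not y = 1 iff 1/3 = 1/3
x implies z = 2/3 implies 1/2 = 5/6
not y = not 1/3 = 2/3
(x implies z) implies not y = 5/6 implies 2/3 = 5/6
(((y or z) implies (z implies z)) iff not not y) implies ((x implies z) implies not y) = 1/3 implies 5/6 = 1
z implies y = 1/2 implies 1/3 = 5/6
x and (z implies y) = 2/3 and 5/6 = 2/3
z or z = 1/2 or 1/2 = 1/2
(x and (z implies y)) or (z or z) = 2/3 or 1/2 = 2/3
not ((x and (z implies y)) or (z or z)) = not 2/3 = 1/3
((((y or z) implies (z implies z)) iff not not y) implies ((x implies z) implies not y)) implies not ((x and (z implies y)) or (z or z)) = 1 implies 1/3 = 1/3
((z implies (y implies z)) or not (x implies y)) iff (((((y or z) implies (z implies z)) iff not not y) implies ((x implies z) implies not y)) implies not ((x and (z implies y)) or (z or z))) = 1 iff 1/3 = 1/3

1/3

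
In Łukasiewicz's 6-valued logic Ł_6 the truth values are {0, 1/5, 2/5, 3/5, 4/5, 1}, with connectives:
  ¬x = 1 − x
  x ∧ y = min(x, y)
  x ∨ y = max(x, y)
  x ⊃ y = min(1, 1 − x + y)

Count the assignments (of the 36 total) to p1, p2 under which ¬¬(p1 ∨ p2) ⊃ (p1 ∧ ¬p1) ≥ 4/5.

value 1: 6 assignments (counts)
value 4/5: 7 assignments (counts)
value 3/5: 4 assignments
value 2/5: 9 assignments
value 1/5: 3 assignments
value 0: 7 assignments
So 13 of the 36 assignments meet the threshold.

13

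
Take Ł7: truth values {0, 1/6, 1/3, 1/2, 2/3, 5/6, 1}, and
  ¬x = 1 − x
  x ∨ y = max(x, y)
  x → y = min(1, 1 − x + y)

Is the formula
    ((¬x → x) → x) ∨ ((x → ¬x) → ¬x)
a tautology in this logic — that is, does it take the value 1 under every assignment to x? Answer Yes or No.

No

Counterexample: take x = 1/6.
¬x = ¬1/6 = 5/6
¬x → x = 5/6 → 1/6 = 1/3
(¬x → x) → x = 1/3 → 1/6 = 5/6
x → ¬x = 1/6 → 5/6 = 1
(x → ¬x) → ¬x = 1 → 5/6 = 5/6
((¬x → x) → x) ∨ ((x → ¬x) → ¬x) = 5/6 ∨ 5/6 = 5/6
This gives 5/6 ≠ 1.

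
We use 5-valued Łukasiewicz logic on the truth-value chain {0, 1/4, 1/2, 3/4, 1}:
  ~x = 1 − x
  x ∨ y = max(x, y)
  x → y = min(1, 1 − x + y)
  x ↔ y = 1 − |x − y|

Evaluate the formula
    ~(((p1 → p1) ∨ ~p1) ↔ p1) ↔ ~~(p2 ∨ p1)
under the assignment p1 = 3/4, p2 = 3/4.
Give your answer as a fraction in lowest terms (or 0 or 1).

p1 → p1 = 3/4 → 3/4 = 1
~p1 = ~3/4 = 1/4
(p1 → p1) ∨ ~p1 = 1 ∨ 1/4 = 1
((p1 → p1) ∨ ~p1) ↔ p1 = 1 ↔ 3/4 = 3/4
~(((p1 → p1) ∨ ~p1) ↔ p1) = ~3/4 = 1/4
p2 ∨ p1 = 3/4 ∨ 3/4 = 3/4
~(p2 ∨ p1) = ~3/4 = 1/4
~~(p2 ∨ p1) = ~1/4 = 3/4
~(((p1 → p1) ∨ ~p1) ↔ p1) ↔ ~~(p2 ∨ p1) = 1/4 ↔ 3/4 = 1/2

1/2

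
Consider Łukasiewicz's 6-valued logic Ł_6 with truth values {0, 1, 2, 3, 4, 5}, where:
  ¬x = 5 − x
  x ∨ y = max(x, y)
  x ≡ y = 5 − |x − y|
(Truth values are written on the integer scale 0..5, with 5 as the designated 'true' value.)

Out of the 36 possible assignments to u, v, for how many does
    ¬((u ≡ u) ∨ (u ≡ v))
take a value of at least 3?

value 0: 36 assignments
So 0 of the 36 assignments meet the threshold.

0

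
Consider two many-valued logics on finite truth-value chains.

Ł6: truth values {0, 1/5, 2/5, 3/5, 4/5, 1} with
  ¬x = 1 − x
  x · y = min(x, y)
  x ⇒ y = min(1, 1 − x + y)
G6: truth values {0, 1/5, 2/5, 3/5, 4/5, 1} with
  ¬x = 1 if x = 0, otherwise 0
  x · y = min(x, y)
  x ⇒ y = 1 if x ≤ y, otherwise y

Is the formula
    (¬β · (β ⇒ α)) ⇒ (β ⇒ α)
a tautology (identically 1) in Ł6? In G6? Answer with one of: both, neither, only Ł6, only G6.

both

In Ł6: every assignment gives 1 — tautology.
In G6: every assignment gives 1 — tautology.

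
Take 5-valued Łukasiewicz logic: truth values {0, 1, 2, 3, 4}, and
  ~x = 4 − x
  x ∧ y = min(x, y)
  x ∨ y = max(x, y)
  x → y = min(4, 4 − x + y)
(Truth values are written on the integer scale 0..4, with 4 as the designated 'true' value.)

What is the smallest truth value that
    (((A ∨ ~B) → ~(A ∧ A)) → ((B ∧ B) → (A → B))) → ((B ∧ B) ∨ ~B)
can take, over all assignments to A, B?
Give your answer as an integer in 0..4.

Take A = 0, B = 2:
~B = ~2 = 2
A ∨ ~B = 0 ∨ 2 = 2
A ∧ A = 0 ∧ 0 = 0
~(A ∧ A) = ~0 = 4
(A ∨ ~B) → ~(A ∧ A) = 2 → 4 = 4
B ∧ B = 2 ∧ 2 = 2
A → B = 0 → 2 = 4
(B ∧ B) → (A → B) = 2 → 4 = 4
((A ∨ ~B) → ~(A ∧ A)) → ((B ∧ B) → (A → B)) = 4 → 4 = 4
B ∧ B = 2 ∧ 2 = 2
~B = ~2 = 2
(B ∧ B) ∨ ~B = 2 ∨ 2 = 2
(((A ∨ ~B) → ~(A ∧ A)) → ((B ∧ B) → (A → B))) → ((B ∧ B) ∨ ~B) = 4 → 2 = 2
No assignment yields a value below 2, so this is the minimum.

2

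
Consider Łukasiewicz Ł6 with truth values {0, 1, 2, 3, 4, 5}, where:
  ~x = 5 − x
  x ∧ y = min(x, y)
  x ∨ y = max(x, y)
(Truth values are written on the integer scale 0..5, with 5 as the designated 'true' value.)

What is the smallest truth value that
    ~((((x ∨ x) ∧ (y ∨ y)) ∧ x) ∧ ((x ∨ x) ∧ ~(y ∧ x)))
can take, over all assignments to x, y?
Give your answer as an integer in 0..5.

3

Take x = 2, y = 2:
x ∨ x = 2 ∨ 2 = 2
y ∨ y = 2 ∨ 2 = 2
(x ∨ x) ∧ (y ∨ y) = 2 ∧ 2 = 2
((x ∨ x) ∧ (y ∨ y)) ∧ x = 2 ∧ 2 = 2
x ∨ x = 2 ∨ 2 = 2
y ∧ x = 2 ∧ 2 = 2
~(y ∧ x) = ~2 = 3
(x ∨ x) ∧ ~(y ∧ x) = 2 ∧ 3 = 2
(((x ∨ x) ∧ (y ∨ y)) ∧ x) ∧ ((x ∨ x) ∧ ~(y ∧ x)) = 2 ∧ 2 = 2
~((((x ∨ x) ∧ (y ∨ y)) ∧ x) ∧ ((x ∨ x) ∧ ~(y ∧ x))) = ~2 = 3
No assignment yields a value below 3, so this is the minimum.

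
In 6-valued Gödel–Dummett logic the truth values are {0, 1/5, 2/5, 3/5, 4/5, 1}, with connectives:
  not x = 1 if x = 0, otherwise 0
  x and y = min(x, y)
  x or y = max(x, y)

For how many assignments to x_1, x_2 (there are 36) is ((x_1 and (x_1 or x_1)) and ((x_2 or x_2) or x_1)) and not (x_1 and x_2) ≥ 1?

1

value 1: 1 assignment (counts)
value 4/5: 1 assignment
value 3/5: 1 assignment
value 2/5: 1 assignment
value 1/5: 1 assignment
value 0: 31 assignments
So 1 of the 36 assignments meets the threshold.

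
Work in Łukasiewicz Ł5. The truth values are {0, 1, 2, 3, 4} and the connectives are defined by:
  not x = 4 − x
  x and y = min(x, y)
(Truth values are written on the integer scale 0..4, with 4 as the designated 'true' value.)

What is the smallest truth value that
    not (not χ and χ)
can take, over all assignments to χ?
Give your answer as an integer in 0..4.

2

Take χ = 2:
not χ = not 2 = 2
not χ and χ = 2 and 2 = 2
not (not χ and χ) = not 2 = 2
No assignment yields a value below 2, so this is the minimum.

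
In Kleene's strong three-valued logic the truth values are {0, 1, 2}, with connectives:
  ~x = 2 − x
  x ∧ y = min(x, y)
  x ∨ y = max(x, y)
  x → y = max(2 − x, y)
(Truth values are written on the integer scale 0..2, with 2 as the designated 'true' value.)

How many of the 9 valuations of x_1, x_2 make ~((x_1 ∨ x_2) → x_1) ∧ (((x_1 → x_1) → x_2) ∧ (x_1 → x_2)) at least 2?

x_1 = 0, x_2 = 0 ↦ 0  <
x_1 = 0, x_2 = 1 ↦ 1  <
x_1 = 0, x_2 = 2 ↦ 2  ≥
x_1 = 1, x_2 = 0 ↦ 1  <
x_1 = 1, x_2 = 1 ↦ 1  <
x_1 = 1, x_2 = 2 ↦ 1  <
x_1 = 2, x_2 = 0 ↦ 0  <
x_1 = 2, x_2 = 1 ↦ 0  <
x_1 = 2, x_2 = 2 ↦ 0  <
So 1 of the 9 assignments meets the threshold.

1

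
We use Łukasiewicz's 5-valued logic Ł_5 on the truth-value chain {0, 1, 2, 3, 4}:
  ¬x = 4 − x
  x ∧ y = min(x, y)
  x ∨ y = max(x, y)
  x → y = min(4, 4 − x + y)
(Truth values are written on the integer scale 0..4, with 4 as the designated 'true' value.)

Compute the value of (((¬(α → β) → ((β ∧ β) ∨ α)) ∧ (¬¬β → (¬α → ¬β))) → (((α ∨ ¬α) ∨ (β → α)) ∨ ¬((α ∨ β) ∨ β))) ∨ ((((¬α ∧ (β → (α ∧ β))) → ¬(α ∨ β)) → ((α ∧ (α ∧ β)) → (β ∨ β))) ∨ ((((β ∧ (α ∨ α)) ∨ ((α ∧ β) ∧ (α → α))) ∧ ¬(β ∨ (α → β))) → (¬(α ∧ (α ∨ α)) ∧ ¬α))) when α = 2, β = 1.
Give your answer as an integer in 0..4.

α → β = 2 → 1 = 3
¬(α → β) = ¬3 = 1
β ∧ β = 1 ∧ 1 = 1
(β ∧ β) ∨ α = 1 ∨ 2 = 2
¬(α → β) → ((β ∧ β) ∨ α) = 1 → 2 = 4
¬β = ¬1 = 3
¬¬β = ¬3 = 1
¬α = ¬2 = 2
¬β = ¬1 = 3
¬α → ¬β = 2 → 3 = 4
¬¬β → (¬α → ¬β) = 1 → 4 = 4
(¬(α → β) → ((β ∧ β) ∨ α)) ∧ (¬¬β → (¬α → ¬β)) = 4 ∧ 4 = 4
¬α = ¬2 = 2
α ∨ ¬α = 2 ∨ 2 = 2
β → α = 1 → 2 = 4
(α ∨ ¬α) ∨ (β → α) = 2 ∨ 4 = 4
α ∨ β = 2 ∨ 1 = 2
(α ∨ β) ∨ β = 2 ∨ 1 = 2
¬((α ∨ β) ∨ β) = ¬2 = 2
((α ∨ ¬α) ∨ (β → α)) ∨ ¬((α ∨ β) ∨ β) = 4 ∨ 2 = 4
((¬(α → β) → ((β ∧ β) ∨ α)) ∧ (¬¬β → (¬α → ¬β))) → (((α ∨ ¬α) ∨ (β → α)) ∨ ¬((α ∨ β) ∨ β)) = 4 → 4 = 4
¬α = ¬2 = 2
α ∧ β = 2 ∧ 1 = 1
β → (α ∧ β) = 1 → 1 = 4
¬α ∧ (β → (α ∧ β)) = 2 ∧ 4 = 2
α ∨ β = 2 ∨ 1 = 2
¬(α ∨ β) = ¬2 = 2
(¬α ∧ (β → (α ∧ β))) → ¬(α ∨ β) = 2 → 2 = 4
α ∧ β = 2 ∧ 1 = 1
α ∧ (α ∧ β) = 2 ∧ 1 = 1
β ∨ β = 1 ∨ 1 = 1
(α ∧ (α ∧ β)) → (β ∨ β) = 1 → 1 = 4
((¬α ∧ (β → (α ∧ β))) → ¬(α ∨ β)) → ((α ∧ (α ∧ β)) → (β ∨ β)) = 4 → 4 = 4
α ∨ α = 2 ∨ 2 = 2
β ∧ (α ∨ α) = 1 ∧ 2 = 1
α ∧ β = 2 ∧ 1 = 1
α → α = 2 → 2 = 4
(α ∧ β) ∧ (α → α) = 1 ∧ 4 = 1
(β ∧ (α ∨ α)) ∨ ((α ∧ β) ∧ (α → α)) = 1 ∨ 1 = 1
α → β = 2 → 1 = 3
β ∨ (α → β) = 1 ∨ 3 = 3
¬(β ∨ (α → β)) = ¬3 = 1
((β ∧ (α ∨ α)) ∨ ((α ∧ β) ∧ (α → α))) ∧ ¬(β ∨ (α → β)) = 1 ∧ 1 = 1
α ∨ α = 2 ∨ 2 = 2
α ∧ (α ∨ α) = 2 ∧ 2 = 2
¬(α ∧ (α ∨ α)) = ¬2 = 2
¬α = ¬2 = 2
¬(α ∧ (α ∨ α)) ∧ ¬α = 2 ∧ 2 = 2
(((β ∧ (α ∨ α)) ∨ ((α ∧ β) ∧ (α → α))) ∧ ¬(β ∨ (α → β))) → (¬(α ∧ (α ∨ α)) ∧ ¬α) = 1 → 2 = 4
(((¬α ∧ (β → (α ∧ β))) → ¬(α ∨ β)) → ((α ∧ (α ∧ β)) → (β ∨ β))) ∨ ((((β ∧ (α ∨ α)) ∨ ((α ∧ β) ∧ (α → α))) ∧ ¬(β ∨ (α → β))) → (¬(α ∧ (α ∨ α)) ∧ ¬α)) = 4 ∨ 4 = 4
(((¬(α → β) → ((β ∧ β) ∨ α)) ∧ (¬¬β → (¬α → ¬β))) → (((α ∨ ¬α) ∨ (β → α)) ∨ ¬((α ∨ β) ∨ β))) ∨ ((((¬α ∧ (β → (α ∧ β))) → ¬(α ∨ β)) → ((α ∧ (α ∧ β)) → (β ∨ β))) ∨ ((((β ∧ (α ∨ α)) ∨ ((α ∧ β) ∧ (α → α))) ∧ ¬(β ∨ (α → β))) → (¬(α ∧ (α ∨ α)) ∧ ¬α))) = 4 ∨ 4 = 4

4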